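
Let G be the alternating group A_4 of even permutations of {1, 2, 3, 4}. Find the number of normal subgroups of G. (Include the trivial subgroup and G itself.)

G has 10 subgroups. Checking conjugation-invariance by order — order 1: 1/1 normal; order 2: 0/3 normal; order 3: 0/4 normal; order 4: 1/1 normal; order 12: 1/1 normal.
Total normal subgroups: 3.

3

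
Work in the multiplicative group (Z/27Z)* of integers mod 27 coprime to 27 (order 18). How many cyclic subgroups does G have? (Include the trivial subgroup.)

Each element a generates a cyclic subgroup ⟨a⟩; distinct elements may generate the same one (a cyclic group of order d has φ(d) generators).
Cyclic subgroups by order — order 1: 1; order 2: 1; order 3: 1; order 6: 1; order 9: 1; order 18: 1.
Total: 6.

6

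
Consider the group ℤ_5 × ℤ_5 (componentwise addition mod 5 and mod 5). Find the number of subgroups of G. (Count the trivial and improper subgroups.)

8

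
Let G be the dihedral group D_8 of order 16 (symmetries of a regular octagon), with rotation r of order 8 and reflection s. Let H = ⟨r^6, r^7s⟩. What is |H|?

8

|⟨r^6⟩| = 4 and |⟨r^7s⟩| = 2, so |H| is a multiple of lcm(4, 2) = 4 and divides |G| = 16.
Closing under the operation: H = {e, r^2, r^4, r^6, rs, r^3s, r^5s, r^7s}, so |H| = 8.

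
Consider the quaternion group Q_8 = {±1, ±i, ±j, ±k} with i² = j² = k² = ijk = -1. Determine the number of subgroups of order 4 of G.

|G| = 8 and 4 | 8, so subgroups of order 4 are possible by Lagrange.
The subgroups of order 4 are: {1, -1, i, -i}; {1, -1, j, -j}; {1, -1, k, -k}.
So G has 3 subgroups of order 4.

3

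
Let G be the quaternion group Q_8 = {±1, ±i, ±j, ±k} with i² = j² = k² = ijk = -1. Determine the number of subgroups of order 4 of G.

|G| = 8 and 4 | 8, so subgroups of order 4 are possible by Lagrange.
The subgroups of order 4 are: {1, -1, i, -i}; {1, -1, j, -j}; {1, -1, k, -k}.
So G has 3 subgroups of order 4.

3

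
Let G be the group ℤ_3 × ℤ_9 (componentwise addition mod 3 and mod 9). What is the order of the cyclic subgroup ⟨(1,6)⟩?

3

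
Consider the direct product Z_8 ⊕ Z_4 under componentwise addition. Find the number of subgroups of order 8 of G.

7

|G| = 32 and 8 | 32, so subgroups of order 8 are possible by Lagrange.
The subgroups of order 8 are: {(0,0), (0,1), (0,2), (0,3), (4,0), (4,1), (4,2), (4,3)}; {(0,0), (0,2), (2,0), (2,2), (4,0), (4,2), (6,0), (6,2)}; {(0,0), (0,2), (2,1), (2,3), (4,0), (4,2), (6,1), (6,3)}; {(0,0), (1,0), (2,0), (3,0), (4,0), (5,0), (6,0), (7,0)}; … (7 in all).
So G has 7 subgroups of order 8.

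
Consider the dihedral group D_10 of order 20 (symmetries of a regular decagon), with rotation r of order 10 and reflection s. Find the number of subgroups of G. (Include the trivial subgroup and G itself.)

22

|G| = 20, so by Lagrange every subgroup order divides 20. Divisors: 1, 2, 4, 5, 10, 20.
Subgroups by order — order 1: 1; order 2: 11; order 4: 5; order 5: 1; order 10: 3; order 20: 1.
Total: 1 + 11 + 5 + 1 + 3 + 1 = 22.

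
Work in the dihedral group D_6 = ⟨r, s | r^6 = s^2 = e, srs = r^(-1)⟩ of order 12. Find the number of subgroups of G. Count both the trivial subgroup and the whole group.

16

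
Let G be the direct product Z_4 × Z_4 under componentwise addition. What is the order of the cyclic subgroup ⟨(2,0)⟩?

2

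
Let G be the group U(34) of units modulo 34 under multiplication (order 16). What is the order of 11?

16

Compute successive powers of 11 mod 34: 11, 19, 5, 21, 27, 25, 3, 33, …; 11^16 ≡ 1 (mod 34).
So |⟨11⟩| = 16.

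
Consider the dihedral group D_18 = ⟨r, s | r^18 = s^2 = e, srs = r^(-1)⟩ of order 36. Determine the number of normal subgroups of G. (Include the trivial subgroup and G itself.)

9

G has 45 subgroups. Checking conjugation-invariance by order — order 1: 1/1 normal; order 2: 1/19 normal; order 3: 1/1 normal; order 4: 0/9 normal; order 6: 1/7 normal; order 9: 1/1 normal; order 12: 0/3 normal; order 18: 3/3 normal; order 36: 1/1 normal.
Total normal subgroups: 9.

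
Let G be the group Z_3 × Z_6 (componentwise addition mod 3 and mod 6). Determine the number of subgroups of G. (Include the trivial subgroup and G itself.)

12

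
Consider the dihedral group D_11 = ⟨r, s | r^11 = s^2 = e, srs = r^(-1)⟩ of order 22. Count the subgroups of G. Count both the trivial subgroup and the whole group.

14

|G| = 22, so by Lagrange every subgroup order divides 22. Divisors: 1, 2, 11, 22.
Subgroups by order — order 1: 1; order 2: 11; order 11: 1; order 22: 1.
Total: 1 + 11 + 1 + 1 = 14.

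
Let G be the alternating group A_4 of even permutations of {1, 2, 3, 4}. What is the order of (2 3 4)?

Computing powers of (2 3 4): the smallest k with ((2 3 4))^k = e is k = 3.

3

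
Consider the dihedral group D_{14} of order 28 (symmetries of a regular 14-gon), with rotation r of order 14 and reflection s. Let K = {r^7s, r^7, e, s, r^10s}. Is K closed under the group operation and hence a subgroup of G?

|K| = 5 does not divide |G| = 28, so by Lagrange K is not a subgroup.

No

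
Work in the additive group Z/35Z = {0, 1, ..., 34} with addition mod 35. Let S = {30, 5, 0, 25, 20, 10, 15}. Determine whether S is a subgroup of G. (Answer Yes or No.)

|S| = 7 divides |G| = 35, consistent with Lagrange.
S contains the identity, every element's inverse is in S, and S is closed under +: it is a subgroup.
In fact S = ⟨20⟩.

Yes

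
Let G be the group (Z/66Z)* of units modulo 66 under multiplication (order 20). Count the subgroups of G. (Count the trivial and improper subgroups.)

10

|G| = 20, so by Lagrange every subgroup order divides 20. Divisors: 1, 2, 4, 5, 10, 20.
Subgroups by order — order 1: 1; order 2: 3; order 4: 1; order 5: 1; order 10: 3; order 20: 1.
Total: 1 + 3 + 1 + 1 + 3 + 1 = 10.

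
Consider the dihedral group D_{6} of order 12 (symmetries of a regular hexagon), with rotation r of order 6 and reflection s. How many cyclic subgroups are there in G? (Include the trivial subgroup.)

A cyclic subgroup of order d is generated by each of its φ(d) elements of order d, so the cyclic subgroups of order d number (#elements of order d)/φ(d).
Cyclic subgroups by order — order 1: 1; order 2: 7; order 3: 1; order 6: 1.
Total: 10.

10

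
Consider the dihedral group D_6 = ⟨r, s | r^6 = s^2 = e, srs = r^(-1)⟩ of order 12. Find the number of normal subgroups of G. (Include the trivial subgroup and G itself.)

7

G has 16 subgroups. Checking conjugation-invariance by order — order 1: 1/1 normal; order 2: 1/7 normal; order 3: 1/1 normal; order 4: 0/3 normal; order 6: 3/3 normal; order 12: 1/1 normal.
Total normal subgroups: 7.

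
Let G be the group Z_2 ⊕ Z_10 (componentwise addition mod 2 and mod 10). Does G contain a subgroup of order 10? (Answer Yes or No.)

10 | 20. A subgroup of order 10 is {(0,0), (0,1), (0,2), (0,3), (0,4), (0,5), (0,6), (0,7), (0,8), (0,9)}.

Yes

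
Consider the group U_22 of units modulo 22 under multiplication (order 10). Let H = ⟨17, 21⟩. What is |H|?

|⟨17⟩| = 10 and |⟨21⟩| = 2, so |H| is a multiple of lcm(10, 2) = 10 and divides |G| = 10.
Closing {17, 21} under the group operation gives all of G, so |H| = 10.

10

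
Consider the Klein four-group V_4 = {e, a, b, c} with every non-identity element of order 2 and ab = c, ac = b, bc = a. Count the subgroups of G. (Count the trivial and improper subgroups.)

|G| = 4, so by Lagrange every subgroup order divides 4. Divisors: 1, 2, 4.
Subgroups by order — order 1: 1; order 2: 3; order 4: 1.
Total: 1 + 3 + 1 = 5.

5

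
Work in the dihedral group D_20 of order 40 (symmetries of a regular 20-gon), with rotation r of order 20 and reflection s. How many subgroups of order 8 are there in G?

|G| = 40 and 8 | 40, so subgroups of order 8 are possible by Lagrange.
The subgroups of order 8 are: {e, r^5, r^10, r^15, s, r^5s, r^10s, r^15s}; {e, r^5, r^10, r^15, rs, r^6s, r^11s, r^16s}; {e, r^5, r^10, r^15, r^2s, r^7s, r^12s, r^17s}; {e, r^5, r^10, r^15, r^3s, r^8s, r^13s, r^18s}; … (5 in all).
So G has 5 subgroups of order 8.

5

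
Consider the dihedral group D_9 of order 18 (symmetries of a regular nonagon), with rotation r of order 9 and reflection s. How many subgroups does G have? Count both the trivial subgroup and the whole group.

16

|G| = 18, so by Lagrange every subgroup order divides 18. Divisors: 1, 2, 3, 6, 9, 18.
Subgroups by order — order 1: 1; order 2: 9; order 3: 1; order 6: 3; order 9: 1; order 18: 1.
Total: 1 + 9 + 1 + 3 + 1 + 1 = 16.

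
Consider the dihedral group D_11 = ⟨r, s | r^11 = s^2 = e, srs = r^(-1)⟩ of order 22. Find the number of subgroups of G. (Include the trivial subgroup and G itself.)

|G| = 22, so by Lagrange every subgroup order divides 22. Divisors: 1, 2, 11, 22.
Subgroups by order — order 1: 1; order 2: 11; order 11: 1; order 22: 1.
Total: 1 + 11 + 1 + 1 = 14.

14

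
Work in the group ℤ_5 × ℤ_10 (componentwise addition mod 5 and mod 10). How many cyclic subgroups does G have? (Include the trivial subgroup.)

14

Each element a generates a cyclic subgroup ⟨a⟩; distinct elements may generate the same one (a cyclic group of order d has φ(d) generators).
Cyclic subgroups by order — order 1: 1; order 2: 1; order 5: 6; order 10: 6.
Total: 14.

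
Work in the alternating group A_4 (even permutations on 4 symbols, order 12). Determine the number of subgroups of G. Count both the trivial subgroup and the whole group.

10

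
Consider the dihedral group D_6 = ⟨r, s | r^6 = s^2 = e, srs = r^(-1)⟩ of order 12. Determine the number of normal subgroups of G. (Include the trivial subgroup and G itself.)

7

G has 16 subgroups. Checking conjugation-invariance by order — order 1: 1/1 normal; order 2: 1/7 normal; order 3: 1/1 normal; order 4: 0/3 normal; order 6: 3/3 normal; order 12: 1/1 normal.
Total normal subgroups: 7.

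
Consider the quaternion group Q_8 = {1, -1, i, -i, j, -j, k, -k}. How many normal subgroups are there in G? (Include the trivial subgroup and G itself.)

6

G has 6 subgroups. Checking conjugation-invariance by order — order 1: 1/1 normal; order 2: 1/1 normal; order 4: 3/3 normal; order 8: 1/1 normal.
Total normal subgroups: 6.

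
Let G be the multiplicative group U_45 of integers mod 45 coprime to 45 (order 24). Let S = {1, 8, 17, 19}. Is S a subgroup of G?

|S| = 4 divides |G| = 24, consistent with Lagrange.
S contains the identity, every element's inverse is in S, and S is closed under ·: it is a subgroup.
In fact S = ⟨8⟩.

Yes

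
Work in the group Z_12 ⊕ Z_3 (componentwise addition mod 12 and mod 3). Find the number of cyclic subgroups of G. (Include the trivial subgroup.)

Each element a generates a cyclic subgroup ⟨a⟩; distinct elements may generate the same one (a cyclic group of order d has φ(d) generators).
Cyclic subgroups by order — order 1: 1; order 2: 1; order 3: 4; order 4: 1; order 6: 4; order 12: 4.
Total: 15.

15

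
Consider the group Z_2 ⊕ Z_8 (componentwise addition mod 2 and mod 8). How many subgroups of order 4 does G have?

3

|G| = 16 and 4 | 16, so subgroups of order 4 are possible by Lagrange.
The subgroups of order 4 are: {(0,0), (0,2), (0,4), (0,6)}; {(0,0), (0,4), (1,0), (1,4)}; {(0,0), (0,4), (1,2), (1,6)}.
So G has 3 subgroups of order 4.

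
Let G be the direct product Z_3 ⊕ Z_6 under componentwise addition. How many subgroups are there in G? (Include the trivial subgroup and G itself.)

|G| = 18, so by Lagrange every subgroup order divides 18. Divisors: 1, 2, 3, 6, 9, 18.
Subgroups by order — order 1: 1; order 2: 1; order 3: 4; order 6: 4; order 9: 1; order 18: 1.
Total: 1 + 1 + 4 + 4 + 1 + 1 = 12.

12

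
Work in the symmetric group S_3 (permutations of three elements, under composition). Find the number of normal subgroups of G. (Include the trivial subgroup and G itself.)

3

G has 6 subgroups. Checking conjugation-invariance by order — order 1: 1/1 normal; order 2: 0/3 normal; order 3: 1/1 normal; order 6: 1/1 normal.
Total normal subgroups: 3.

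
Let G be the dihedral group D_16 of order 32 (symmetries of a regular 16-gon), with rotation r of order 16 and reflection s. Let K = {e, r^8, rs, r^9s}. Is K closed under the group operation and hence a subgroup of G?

|K| = 4 divides |G| = 32, consistent with Lagrange.
K contains the identity, every element's inverse is in K, and K is closed under ·: it is a subgroup.

Yes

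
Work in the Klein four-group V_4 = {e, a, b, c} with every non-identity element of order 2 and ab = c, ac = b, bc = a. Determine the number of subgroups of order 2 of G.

|G| = 4 and 2 | 4, so subgroups of order 2 are possible by Lagrange.
The subgroups of order 2 are: {e, a}; {e, b}; {e, c}.
So G has 3 subgroups of order 2.

3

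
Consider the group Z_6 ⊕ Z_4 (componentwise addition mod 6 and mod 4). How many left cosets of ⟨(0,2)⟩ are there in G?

12

|⟨(0,2)⟩| = 2 and |G| = 24.
By Lagrange, [G : H] = |G|/|H| = 24/2 = 12.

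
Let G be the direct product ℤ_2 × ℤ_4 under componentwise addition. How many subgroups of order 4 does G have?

|G| = 8 and 4 | 8, so subgroups of order 4 are possible by Lagrange.
The subgroups of order 4 are: {(0,0), (0,1), (0,2), (0,3)}; {(0,0), (0,2), (1,0), (1,2)}; {(0,0), (0,2), (1,1), (1,3)}.
So G has 3 subgroups of order 4.

3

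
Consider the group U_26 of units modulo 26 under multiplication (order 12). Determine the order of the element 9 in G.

3

Compute successive powers of 9 mod 26: 9, 3, 1; 9^3 ≡ 1 (mod 26).
So |⟨9⟩| = 3.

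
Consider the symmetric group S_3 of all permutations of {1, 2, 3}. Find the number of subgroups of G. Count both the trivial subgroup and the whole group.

|G| = 6, so by Lagrange every subgroup order divides 6. Divisors: 1, 2, 3, 6.
Subgroups by order — order 1: 1; order 2: 3; order 3: 1; order 6: 1.
Total: 1 + 3 + 1 + 1 = 6.

6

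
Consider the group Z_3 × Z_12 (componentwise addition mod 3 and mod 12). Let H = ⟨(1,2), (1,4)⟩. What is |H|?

18

|⟨(1,2)⟩| = 6 and |⟨(1,4)⟩| = 3, so |H| is a multiple of lcm(6, 3) = 6 and divides |G| = 36.
Closing under the operation: H = {(0,0), (0,2), (0,4), (0,6), (0,8), (0,10), (1,0), (1,2), (1,4), (1,6), (1,8), (1,10), (2,0), (2,2), (2,4), (2,6), (2,8), (2,10)}, so |H| = 18.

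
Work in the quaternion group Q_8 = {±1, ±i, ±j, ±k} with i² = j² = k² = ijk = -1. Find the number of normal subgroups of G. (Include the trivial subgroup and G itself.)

G has 6 subgroups. Checking conjugation-invariance by order — order 1: 1/1 normal; order 2: 1/1 normal; order 4: 3/3 normal; order 8: 1/1 normal.
Total normal subgroups: 6.

6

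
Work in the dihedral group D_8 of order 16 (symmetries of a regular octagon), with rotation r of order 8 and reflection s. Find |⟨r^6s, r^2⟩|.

8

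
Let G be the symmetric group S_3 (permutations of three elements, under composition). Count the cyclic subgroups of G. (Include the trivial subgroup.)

5

A cyclic subgroup of order d is generated by each of its φ(d) elements of order d, so the cyclic subgroups of order d number (#elements of order d)/φ(d).
Cyclic subgroups by order — order 1: 1; order 2: 3; order 3: 1.
Total: 5.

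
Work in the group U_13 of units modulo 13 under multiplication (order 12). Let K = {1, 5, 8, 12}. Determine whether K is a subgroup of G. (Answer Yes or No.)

Yes

|K| = 4 divides |G| = 12, consistent with Lagrange.
K contains the identity, every element's inverse is in K, and K is closed under ·: it is a subgroup.
In fact K = ⟨8⟩.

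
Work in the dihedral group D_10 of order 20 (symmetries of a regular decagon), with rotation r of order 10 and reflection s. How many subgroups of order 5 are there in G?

|G| = 20 and 5 | 20, so subgroups of order 5 are possible by Lagrange.
The subgroups of order 5 are: {e, r^2, r^4, r^6, r^8}.
So G has 1 subgroup of order 5.

1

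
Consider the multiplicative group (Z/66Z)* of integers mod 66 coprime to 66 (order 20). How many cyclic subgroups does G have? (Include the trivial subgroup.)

8

Group the elements of G by the cyclic subgroup they generate; each cyclic subgroup of order d accounts for φ(d) elements.
Cyclic subgroups by order — order 1: 1; order 2: 3; order 5: 1; order 10: 3.
Total: 8.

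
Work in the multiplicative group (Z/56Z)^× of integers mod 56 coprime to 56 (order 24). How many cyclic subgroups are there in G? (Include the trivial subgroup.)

16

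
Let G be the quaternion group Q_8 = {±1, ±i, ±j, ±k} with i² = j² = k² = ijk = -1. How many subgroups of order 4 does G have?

3

|G| = 8 and 4 | 8, so subgroups of order 4 are possible by Lagrange.
The subgroups of order 4 are: {1, -1, i, -i}; {1, -1, j, -j}; {1, -1, k, -k}.
So G has 3 subgroups of order 4.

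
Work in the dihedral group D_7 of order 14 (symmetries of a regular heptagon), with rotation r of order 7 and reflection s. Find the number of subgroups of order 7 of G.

1

|G| = 14 and 7 | 14, so subgroups of order 7 are possible by Lagrange.
The subgroups of order 7 are: {e, r, r^2, r^3, r^4, r^5, r^6}.
So G has 1 subgroup of order 7.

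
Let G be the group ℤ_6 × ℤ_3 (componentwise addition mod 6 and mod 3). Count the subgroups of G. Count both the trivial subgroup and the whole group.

|G| = 18, so by Lagrange every subgroup order divides 18. Divisors: 1, 2, 3, 6, 9, 18.
Subgroups by order — order 1: 1; order 2: 1; order 3: 4; order 6: 4; order 9: 1; order 18: 1.
Total: 1 + 1 + 4 + 4 + 1 + 1 = 12.

12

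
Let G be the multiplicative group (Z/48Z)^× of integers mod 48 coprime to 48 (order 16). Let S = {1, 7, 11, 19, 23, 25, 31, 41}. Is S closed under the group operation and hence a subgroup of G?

19 ∈ S but its inverse 43 ∉ S, so S is not a subgroup.

No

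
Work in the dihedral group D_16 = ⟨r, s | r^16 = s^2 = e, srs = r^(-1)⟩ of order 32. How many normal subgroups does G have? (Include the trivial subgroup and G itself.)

G has 36 subgroups. Checking conjugation-invariance by order — order 1: 1/1 normal; order 2: 1/17 normal; order 4: 1/9 normal; order 8: 1/5 normal; order 16: 3/3 normal; order 32: 1/1 normal.
Total normal subgroups: 8.

8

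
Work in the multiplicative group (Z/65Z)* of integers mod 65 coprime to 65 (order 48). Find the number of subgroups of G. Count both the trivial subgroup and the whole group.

30

|G| = 48, so by Lagrange every subgroup order divides 48. Divisors: 1, 2, 3, 4, 6, 8, 12, 16, 24, 48.
Subgroups by order — order 1: 1; order 2: 3; order 3: 1; order 4: 7; order 6: 3; order 8: 3; order 12: 7; order 16: 1; order 24: 3; order 48: 1.
Total: 1 + 3 + 1 + 7 + 3 + 3 + 7 + 1 + 3 + 1 = 30.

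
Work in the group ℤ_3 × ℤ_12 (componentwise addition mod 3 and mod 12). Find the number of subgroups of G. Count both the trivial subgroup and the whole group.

|G| = 36, so by Lagrange every subgroup order divides 36. Divisors: 1, 2, 3, 4, 6, 9, 12, 18, 36.
Subgroups by order — order 1: 1; order 2: 1; order 3: 4; order 4: 1; order 6: 4; order 9: 1; order 12: 4; order 18: 1; order 36: 1.
Total: 1 + 1 + 4 + 1 + 4 + 1 + 4 + 1 + 1 = 18.

18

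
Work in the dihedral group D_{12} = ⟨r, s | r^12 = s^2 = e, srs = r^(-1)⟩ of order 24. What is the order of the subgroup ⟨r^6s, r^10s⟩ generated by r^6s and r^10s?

6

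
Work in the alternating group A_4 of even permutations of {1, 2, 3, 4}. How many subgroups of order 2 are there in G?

3

|G| = 12 and 2 | 12, so subgroups of order 2 are possible by Lagrange.
The subgroups of order 2 are: {e, (1 2)(3 4)}; {e, (1 3)(2 4)}; {e, (1 4)(2 3)}.
So G has 3 subgroups of order 2.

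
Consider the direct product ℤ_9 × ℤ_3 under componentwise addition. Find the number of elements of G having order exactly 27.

0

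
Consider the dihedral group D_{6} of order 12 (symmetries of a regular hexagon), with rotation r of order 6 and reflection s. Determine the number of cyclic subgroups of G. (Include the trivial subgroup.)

Group the elements of G by the cyclic subgroup they generate; each cyclic subgroup of order d accounts for φ(d) elements.
Cyclic subgroups by order — order 1: 1; order 2: 7; order 3: 1; order 6: 1.
Total: 10.

10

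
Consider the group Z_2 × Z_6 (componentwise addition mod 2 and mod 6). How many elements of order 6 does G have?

6

An element (a,b) has order lcm(ord(a), ord(b)); count pairs with lcm equal to 6.
Enumerating gives 6 such elements.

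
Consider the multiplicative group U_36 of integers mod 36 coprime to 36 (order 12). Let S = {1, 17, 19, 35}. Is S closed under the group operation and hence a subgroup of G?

Yes

|S| = 4 divides |G| = 12, consistent with Lagrange.
S contains the identity, every element's inverse is in S, and S is closed under ·: it is a subgroup.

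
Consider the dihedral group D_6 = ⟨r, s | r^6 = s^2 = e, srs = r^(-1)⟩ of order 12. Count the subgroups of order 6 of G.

|G| = 12 and 6 | 12, so subgroups of order 6 are possible by Lagrange.
The subgroups of order 6 are: {e, r, r^2, r^3, r^4, r^5}; {e, r^2, r^4, s, r^2s, r^4s}; {e, r^2, r^4, rs, r^3s, r^5s}.
So G has 3 subgroups of order 6.

3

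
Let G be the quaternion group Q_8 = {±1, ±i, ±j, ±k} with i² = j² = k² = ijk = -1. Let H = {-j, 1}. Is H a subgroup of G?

No

-j ∈ H but its inverse j ∉ H, so H is not a subgroup.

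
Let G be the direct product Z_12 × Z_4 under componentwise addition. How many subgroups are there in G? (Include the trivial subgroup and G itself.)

|G| = 48, so by Lagrange every subgroup order divides 48. Divisors: 1, 2, 3, 4, 6, 8, 12, 16, 24, 48.
Subgroups by order — order 1: 1; order 2: 3; order 3: 1; order 4: 7; order 6: 3; order 8: 3; order 12: 7; order 16: 1; order 24: 3; order 48: 1.
Total: 1 + 3 + 1 + 7 + 3 + 3 + 7 + 1 + 3 + 1 = 30.

30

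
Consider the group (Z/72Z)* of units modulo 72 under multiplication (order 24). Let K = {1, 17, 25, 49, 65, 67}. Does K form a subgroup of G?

65 ∈ K but its inverse 41 ∉ K, so K is not a subgroup.

No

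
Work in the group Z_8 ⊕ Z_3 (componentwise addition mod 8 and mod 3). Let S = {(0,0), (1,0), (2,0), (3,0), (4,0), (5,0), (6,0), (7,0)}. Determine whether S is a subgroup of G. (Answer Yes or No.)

Yes

|S| = 8 divides |G| = 24, consistent with Lagrange.
S contains the identity, every element's inverse is in S, and S is closed under +: it is a subgroup.
In fact S = ⟨(7,0)⟩.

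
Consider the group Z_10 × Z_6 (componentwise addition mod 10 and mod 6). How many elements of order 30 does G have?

24

An element (a,b) has order lcm(ord(a), ord(b)); count pairs with lcm equal to 30.
Enumerating gives 24 such elements.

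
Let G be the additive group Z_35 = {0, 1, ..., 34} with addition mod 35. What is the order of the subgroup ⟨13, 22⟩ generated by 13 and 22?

35

|⟨13⟩| = 35 and |⟨22⟩| = 35, so |H| is a multiple of lcm(35, 35) = 35 and divides |G| = 35.
Closing {13, 22} under the group operation gives all of G, so |H| = 35.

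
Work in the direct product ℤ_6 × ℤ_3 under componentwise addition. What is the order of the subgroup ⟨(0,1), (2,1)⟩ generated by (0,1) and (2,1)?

9

|⟨(0,1)⟩| = 3 and |⟨(2,1)⟩| = 3, so |H| is a multiple of lcm(3, 3) = 3 and divides |G| = 18.
Closing under the operation: H = {(0,0), (0,1), (0,2), (2,0), (2,1), (2,2), (4,0), (4,1), (4,2)}, so |H| = 9.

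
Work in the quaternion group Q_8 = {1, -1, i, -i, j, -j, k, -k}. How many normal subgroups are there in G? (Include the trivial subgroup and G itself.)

G has 6 subgroups. Checking conjugation-invariance by order — order 1: 1/1 normal; order 2: 1/1 normal; order 4: 3/3 normal; order 8: 1/1 normal.
Total normal subgroups: 6.

6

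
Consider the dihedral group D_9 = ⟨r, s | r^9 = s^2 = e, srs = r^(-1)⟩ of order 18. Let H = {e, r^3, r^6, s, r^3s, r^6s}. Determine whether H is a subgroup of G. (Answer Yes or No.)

|H| = 6 divides |G| = 18, consistent with Lagrange.
H contains the identity, every element's inverse is in H, and H is closed under ·: it is a subgroup.

Yes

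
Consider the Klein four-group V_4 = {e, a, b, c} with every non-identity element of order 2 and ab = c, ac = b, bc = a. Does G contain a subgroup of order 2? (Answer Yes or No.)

2 | 4. A subgroup of order 2 is {e, a}.

Yes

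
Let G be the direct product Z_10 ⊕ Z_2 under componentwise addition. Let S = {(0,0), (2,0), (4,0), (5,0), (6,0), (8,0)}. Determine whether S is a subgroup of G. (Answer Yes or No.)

|S| = 6 does not divide |G| = 20, so by Lagrange S is not a subgroup.

No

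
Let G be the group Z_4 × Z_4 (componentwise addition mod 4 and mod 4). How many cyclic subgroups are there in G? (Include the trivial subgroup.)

10

A cyclic subgroup of order d is generated by each of its φ(d) elements of order d, so the cyclic subgroups of order d number (#elements of order d)/φ(d).
Cyclic subgroups by order — order 1: 1; order 2: 3; order 4: 6.
Total: 10.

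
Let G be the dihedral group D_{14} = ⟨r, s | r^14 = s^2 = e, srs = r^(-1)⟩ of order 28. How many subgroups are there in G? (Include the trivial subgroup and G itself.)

28

|G| = 28, so by Lagrange every subgroup order divides 28. Divisors: 1, 2, 4, 7, 14, 28.
Subgroups by order — order 1: 1; order 2: 15; order 4: 7; order 7: 1; order 14: 3; order 28: 1.
Total: 1 + 15 + 7 + 1 + 3 + 1 = 28.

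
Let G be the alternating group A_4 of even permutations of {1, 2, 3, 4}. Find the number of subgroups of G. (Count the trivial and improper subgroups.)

10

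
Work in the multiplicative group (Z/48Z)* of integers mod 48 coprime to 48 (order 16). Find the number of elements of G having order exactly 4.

8

The elements of order 4 are: 5, 11, 13, 19, 29, 35, 37, 43.
That's 8.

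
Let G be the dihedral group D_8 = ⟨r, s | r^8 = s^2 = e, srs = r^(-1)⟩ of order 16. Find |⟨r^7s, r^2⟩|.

|⟨r^7s⟩| = 2 and |⟨r^2⟩| = 4, so |H| is a multiple of lcm(2, 4) = 4 and divides |G| = 16.
Closing under the operation: H = {e, r^2, r^4, r^6, rs, r^3s, r^5s, r^7s}, so |H| = 8.

8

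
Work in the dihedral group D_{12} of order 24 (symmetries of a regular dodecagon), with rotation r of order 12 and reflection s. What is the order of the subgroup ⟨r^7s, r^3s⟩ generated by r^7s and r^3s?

6

|⟨r^7s⟩| = 2 and |⟨r^3s⟩| = 2, so |H| is a multiple of lcm(2, 2) = 2 and divides |G| = 24.
Closing under the operation: H = {e, r^4, r^8, r^3s, r^7s, r^11s}, so |H| = 6.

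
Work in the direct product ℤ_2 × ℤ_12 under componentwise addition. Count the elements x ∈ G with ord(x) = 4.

4

An element (a,b) has order lcm(ord(a), ord(b)); count pairs with lcm equal to 4.
Enumerating gives 4 such elements.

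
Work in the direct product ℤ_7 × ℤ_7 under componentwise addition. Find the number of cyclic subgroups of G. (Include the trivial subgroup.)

Each element a generates a cyclic subgroup ⟨a⟩; distinct elements may generate the same one (a cyclic group of order d has φ(d) generators).
Cyclic subgroups by order — order 1: 1; order 7: 8.
Total: 9.

9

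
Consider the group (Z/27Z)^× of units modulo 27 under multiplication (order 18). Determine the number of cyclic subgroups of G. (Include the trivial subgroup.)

6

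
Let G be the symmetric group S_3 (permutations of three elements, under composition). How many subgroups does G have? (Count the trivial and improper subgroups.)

6

|G| = 6, so by Lagrange every subgroup order divides 6. Divisors: 1, 2, 3, 6.
Subgroups by order — order 1: 1; order 2: 3; order 3: 1; order 6: 1.
Total: 1 + 3 + 1 + 1 = 6.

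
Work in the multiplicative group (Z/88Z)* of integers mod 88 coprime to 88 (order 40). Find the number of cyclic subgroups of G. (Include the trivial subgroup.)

A cyclic subgroup of order d is generated by each of its φ(d) elements of order d, so the cyclic subgroups of order d number (#elements of order d)/φ(d).
Cyclic subgroups by order — order 1: 1; order 2: 7; order 5: 1; order 10: 7.
Total: 16.

16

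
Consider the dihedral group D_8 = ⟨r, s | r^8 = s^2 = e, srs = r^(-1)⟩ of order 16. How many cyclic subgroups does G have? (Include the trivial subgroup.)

12

Each element a generates a cyclic subgroup ⟨a⟩; distinct elements may generate the same one (a cyclic group of order d has φ(d) generators).
Cyclic subgroups by order — order 1: 1; order 2: 9; order 4: 1; order 8: 1.
Total: 12.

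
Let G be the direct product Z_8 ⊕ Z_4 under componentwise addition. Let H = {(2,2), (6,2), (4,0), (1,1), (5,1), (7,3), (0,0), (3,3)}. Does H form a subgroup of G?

Yes

|H| = 8 divides |G| = 32, consistent with Lagrange.
H contains the identity, every element's inverse is in H, and H is closed under +: it is a subgroup.
In fact H = ⟨(1,1)⟩.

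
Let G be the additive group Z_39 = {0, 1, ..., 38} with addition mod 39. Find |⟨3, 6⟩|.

|⟨3⟩| = 13 and |⟨6⟩| = 13, so |H| is a multiple of lcm(13, 13) = 13 and divides |G| = 39.
Closing under the operation: H = {0, 3, 6, 9, 12, 15, 18, 21, 24, 27, 30, 33, 36}, so |H| = 13.

13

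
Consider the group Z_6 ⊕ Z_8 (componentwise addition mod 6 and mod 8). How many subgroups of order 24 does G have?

3

|G| = 48 and 24 | 48, so subgroups of order 24 are possible by Lagrange.
The subgroups of order 24 are: {(0,0), (0,1), (0,2), (0,3), (0,4), (0,5), (0,6), (0,7), (2,0), (2,1), (2,2), (2,3), (2,4), (2,5), (2,6), (2,7), (4,0), (4,1), (4,2), (4,3), (4,4), (4,5), (4,6), (4,7)}; {(0,0), (0,2), (0,4), (0,6), (1,0), (1,2), (1,4), (1,6), (2,0), (2,2), (2,4), (2,6), (3,0), (3,2), (3,4), (3,6), (4,0), (4,2), (4,4), (4,6), (5,0), (5,2), (5,4), (5,6)}; {(0,0), (0,2), (0,4), (0,6), (1,1), (1,3), (1,5), (1,7), (2,0), (2,2), (2,4), (2,6), (3,1), (3,3), (3,5), (3,7), (4,0), (4,2), (4,4), (4,6), (5,1), (5,3), (5,5), (5,7)}.
So G has 3 subgroups of order 24.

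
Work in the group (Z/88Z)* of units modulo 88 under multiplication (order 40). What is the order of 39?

10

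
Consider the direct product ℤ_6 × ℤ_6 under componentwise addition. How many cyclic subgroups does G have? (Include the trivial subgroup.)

20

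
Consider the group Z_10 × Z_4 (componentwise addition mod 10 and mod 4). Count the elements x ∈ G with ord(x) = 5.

An element (a,b) has order lcm(ord(a), ord(b)); count pairs with lcm equal to 5.
Enumerating gives 4 such elements.

4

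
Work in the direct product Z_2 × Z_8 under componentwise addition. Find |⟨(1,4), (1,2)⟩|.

|⟨(1,4)⟩| = 2 and |⟨(1,2)⟩| = 4, so |H| is a multiple of lcm(2, 4) = 4 and divides |G| = 16.
Closing under the operation: H = {(0,0), (0,2), (0,4), (0,6), (1,0), (1,2), (1,4), (1,6)}, so |H| = 8.

8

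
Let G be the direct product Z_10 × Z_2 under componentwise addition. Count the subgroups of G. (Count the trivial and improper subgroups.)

|G| = 20, so by Lagrange every subgroup order divides 20. Divisors: 1, 2, 4, 5, 10, 20.
Subgroups by order — order 1: 1; order 2: 3; order 4: 1; order 5: 1; order 10: 3; order 20: 1.
Total: 1 + 3 + 1 + 1 + 3 + 1 = 10.

10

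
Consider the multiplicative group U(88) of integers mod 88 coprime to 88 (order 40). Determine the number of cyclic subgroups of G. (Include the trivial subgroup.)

Group the elements of G by the cyclic subgroup they generate; each cyclic subgroup of order d accounts for φ(d) elements.
Cyclic subgroups by order — order 1: 1; order 2: 7; order 5: 1; order 10: 7.
Total: 16.

16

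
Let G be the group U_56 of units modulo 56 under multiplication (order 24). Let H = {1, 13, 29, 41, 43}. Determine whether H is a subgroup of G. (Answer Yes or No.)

No

|H| = 5 does not divide |G| = 24, so by Lagrange H is not a subgroup.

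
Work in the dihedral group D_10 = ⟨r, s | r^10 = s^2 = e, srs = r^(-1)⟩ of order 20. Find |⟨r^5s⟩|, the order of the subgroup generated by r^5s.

2

Computing powers of r^5s: the smallest k with (r^5s)^k = e is k = 2.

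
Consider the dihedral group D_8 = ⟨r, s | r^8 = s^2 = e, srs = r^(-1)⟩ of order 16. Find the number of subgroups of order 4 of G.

|G| = 16 and 4 | 16, so subgroups of order 4 are possible by Lagrange.
The subgroups of order 4 are: {e, r^2, r^4, r^6}; {e, r^4, r^2s, r^6s}; {e, r^4, r^3s, r^7s}; {e, r^4, s, r^4s}; … (5 in all).
So G has 5 subgroups of order 4.

5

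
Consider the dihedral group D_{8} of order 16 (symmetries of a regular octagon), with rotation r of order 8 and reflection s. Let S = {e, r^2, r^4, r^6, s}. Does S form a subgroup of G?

|S| = 5 does not divide |G| = 16, so by Lagrange S is not a subgroup.

No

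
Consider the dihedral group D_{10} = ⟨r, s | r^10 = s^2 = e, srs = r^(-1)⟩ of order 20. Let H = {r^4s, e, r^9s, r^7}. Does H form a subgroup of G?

No

r^7 ∈ H but its inverse r^3 ∉ H, so H is not a subgroup.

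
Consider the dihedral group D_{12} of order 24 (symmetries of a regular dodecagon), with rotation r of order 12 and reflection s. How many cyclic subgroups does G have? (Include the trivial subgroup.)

18

Each element a generates a cyclic subgroup ⟨a⟩; distinct elements may generate the same one (a cyclic group of order d has φ(d) generators).
Cyclic subgroups by order — order 1: 1; order 2: 13; order 3: 1; order 4: 1; order 6: 1; order 12: 1.
Total: 18.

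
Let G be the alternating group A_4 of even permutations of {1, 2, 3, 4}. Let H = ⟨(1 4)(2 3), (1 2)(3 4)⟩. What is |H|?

|⟨(1 4)(2 3)⟩| = 2 and |⟨(1 2)(3 4)⟩| = 2, so |H| is a multiple of lcm(2, 2) = 2 and divides |G| = 12.
Closing under the operation: H = {e, (1 2)(3 4), (1 3)(2 4), (1 4)(2 3)}, so |H| = 4.

4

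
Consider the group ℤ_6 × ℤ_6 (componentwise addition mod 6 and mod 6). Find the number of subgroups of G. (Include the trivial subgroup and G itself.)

30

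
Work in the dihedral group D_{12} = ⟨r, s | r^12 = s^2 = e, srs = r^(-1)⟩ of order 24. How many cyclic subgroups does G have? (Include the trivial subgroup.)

18

A cyclic subgroup of order d is generated by each of its φ(d) elements of order d, so the cyclic subgroups of order d number (#elements of order d)/φ(d).
Cyclic subgroups by order — order 1: 1; order 2: 13; order 3: 1; order 4: 1; order 6: 1; order 12: 1.
Total: 18.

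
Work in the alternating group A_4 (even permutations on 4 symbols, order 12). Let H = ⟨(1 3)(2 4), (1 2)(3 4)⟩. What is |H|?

|⟨(1 3)(2 4)⟩| = 2 and |⟨(1 2)(3 4)⟩| = 2, so |H| is a multiple of lcm(2, 2) = 2 and divides |G| = 12.
Closing under the operation: H = {e, (1 2)(3 4), (1 3)(2 4), (1 4)(2 3)}, so |H| = 4.

4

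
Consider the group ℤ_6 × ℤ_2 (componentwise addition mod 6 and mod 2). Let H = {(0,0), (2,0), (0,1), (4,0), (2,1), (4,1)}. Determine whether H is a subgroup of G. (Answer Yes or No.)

|H| = 6 divides |G| = 12, consistent with Lagrange.
H contains the identity, every element's inverse is in H, and H is closed under +: it is a subgroup.
In fact H = ⟨(2,1)⟩.

Yes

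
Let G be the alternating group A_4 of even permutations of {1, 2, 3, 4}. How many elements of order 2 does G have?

3

The elements of order 2 are: (1 2)(3 4), (1 3)(2 4), (1 4)(2 3).
That's 3.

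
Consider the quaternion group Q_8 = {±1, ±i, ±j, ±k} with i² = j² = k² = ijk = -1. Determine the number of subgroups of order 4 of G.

3

|G| = 8 and 4 | 8, so subgroups of order 4 are possible by Lagrange.
The subgroups of order 4 are: {1, -1, i, -i}; {1, -1, j, -j}; {1, -1, k, -k}.
So G has 3 subgroups of order 4.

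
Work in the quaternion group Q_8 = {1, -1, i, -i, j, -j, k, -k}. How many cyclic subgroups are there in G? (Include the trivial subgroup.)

A cyclic subgroup of order d is generated by each of its φ(d) elements of order d, so the cyclic subgroups of order d number (#elements of order d)/φ(d).
Cyclic subgroups by order — order 1: 1; order 2: 1; order 4: 3.
Total: 5.

5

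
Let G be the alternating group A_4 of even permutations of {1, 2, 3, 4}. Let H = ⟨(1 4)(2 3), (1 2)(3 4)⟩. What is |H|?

|⟨(1 4)(2 3)⟩| = 2 and |⟨(1 2)(3 4)⟩| = 2, so |H| is a multiple of lcm(2, 2) = 2 and divides |G| = 12.
Closing under the operation: H = {e, (1 2)(3 4), (1 3)(2 4), (1 4)(2 3)}, so |H| = 4.

4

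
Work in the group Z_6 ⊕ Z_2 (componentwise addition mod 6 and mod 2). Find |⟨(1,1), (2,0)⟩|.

|⟨(1,1)⟩| = 6 and |⟨(2,0)⟩| = 3, so |H| is a multiple of lcm(6, 3) = 6 and divides |G| = 12.
Closing under the operation: H = {(0,0), (1,1), (2,0), (3,1), (4,0), (5,1)}, so |H| = 6.

6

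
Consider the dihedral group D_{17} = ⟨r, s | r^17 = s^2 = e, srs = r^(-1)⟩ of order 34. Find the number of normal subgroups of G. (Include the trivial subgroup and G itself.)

3

G has 20 subgroups. Checking conjugation-invariance by order — order 1: 1/1 normal; order 2: 0/17 normal; order 17: 1/1 normal; order 34: 1/1 normal.
Total normal subgroups: 3.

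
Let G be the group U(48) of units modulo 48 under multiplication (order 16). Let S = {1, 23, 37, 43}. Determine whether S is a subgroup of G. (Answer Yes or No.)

No

43 ∈ S but its inverse 19 ∉ S, so S is not a subgroup.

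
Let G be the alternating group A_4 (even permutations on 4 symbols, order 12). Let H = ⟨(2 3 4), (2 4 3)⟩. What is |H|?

3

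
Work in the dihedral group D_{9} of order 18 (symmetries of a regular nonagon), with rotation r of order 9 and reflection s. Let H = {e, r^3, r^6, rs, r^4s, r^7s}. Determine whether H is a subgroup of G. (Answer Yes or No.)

Yes

|H| = 6 divides |G| = 18, consistent with Lagrange.
H contains the identity, every element's inverse is in H, and H is closed under ·: it is a subgroup.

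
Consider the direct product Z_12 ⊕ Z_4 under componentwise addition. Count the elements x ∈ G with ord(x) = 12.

An element (a,b) has order lcm(ord(a), ord(b)); count pairs with lcm equal to 12.
Enumerating gives 24 such elements.

24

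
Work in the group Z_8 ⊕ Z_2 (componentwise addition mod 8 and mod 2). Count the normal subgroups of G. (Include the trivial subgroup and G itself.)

G is abelian, so every subgroup is normal.
G has 11 subgroups in total, hence 11 normal subgroups.

11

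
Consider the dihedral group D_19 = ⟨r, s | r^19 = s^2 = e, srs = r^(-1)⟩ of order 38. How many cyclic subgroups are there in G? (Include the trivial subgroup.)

21

Each element a generates a cyclic subgroup ⟨a⟩; distinct elements may generate the same one (a cyclic group of order d has φ(d) generators).
Cyclic subgroups by order — order 1: 1; order 2: 19; order 19: 1.
Total: 21.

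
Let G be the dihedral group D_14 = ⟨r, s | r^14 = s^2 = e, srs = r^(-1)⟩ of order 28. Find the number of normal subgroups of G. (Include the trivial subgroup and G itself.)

G has 28 subgroups. Checking conjugation-invariance by order — order 1: 1/1 normal; order 2: 1/15 normal; order 4: 0/7 normal; order 7: 1/1 normal; order 14: 3/3 normal; order 28: 1/1 normal.
Total normal subgroups: 7.

7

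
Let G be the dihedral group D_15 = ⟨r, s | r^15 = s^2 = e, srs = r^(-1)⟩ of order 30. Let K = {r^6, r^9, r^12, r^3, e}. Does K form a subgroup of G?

|K| = 5 divides |G| = 30, consistent with Lagrange.
K contains the identity, every element's inverse is in K, and K is closed under ·: it is a subgroup.
In fact K = ⟨r^9⟩.

Yes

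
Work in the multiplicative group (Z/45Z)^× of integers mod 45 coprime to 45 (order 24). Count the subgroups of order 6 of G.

3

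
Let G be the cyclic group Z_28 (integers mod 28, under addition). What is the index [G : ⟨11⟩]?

1

|⟨11⟩| = 28 and |G| = 28.
By Lagrange, [G : H] = |G|/|H| = 28/28 = 1.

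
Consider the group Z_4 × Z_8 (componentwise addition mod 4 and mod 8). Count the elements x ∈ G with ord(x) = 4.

An element (a,b) has order lcm(ord(a), ord(b)); count pairs with lcm equal to 4.
Enumerating gives 12 such elements.

12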